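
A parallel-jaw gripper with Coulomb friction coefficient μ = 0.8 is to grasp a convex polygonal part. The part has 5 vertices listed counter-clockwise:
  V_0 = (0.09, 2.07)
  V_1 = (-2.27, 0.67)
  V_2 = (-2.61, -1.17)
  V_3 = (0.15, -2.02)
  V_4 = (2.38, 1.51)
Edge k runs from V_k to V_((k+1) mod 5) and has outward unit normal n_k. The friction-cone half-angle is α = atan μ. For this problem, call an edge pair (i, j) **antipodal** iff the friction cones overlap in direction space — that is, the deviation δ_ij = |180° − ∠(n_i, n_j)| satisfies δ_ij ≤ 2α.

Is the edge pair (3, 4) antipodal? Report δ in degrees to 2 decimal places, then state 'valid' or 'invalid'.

δ = 71.46°, valid

α = atan 0.8 = 38.66°;  2α = 77.32°
edge 3: e_3 = (+2.23, +3.53);  n_3 = (+0.8454, -0.5341)
edge 4: e_4 = (-2.29, +0.56);  n_4 = (+0.2375, +0.9714)
∠(n_3, n_4) = 108.54°
δ = |180° − 108.54°| = 71.46°
71.46° ≤ 2α = 77.32°  →  valid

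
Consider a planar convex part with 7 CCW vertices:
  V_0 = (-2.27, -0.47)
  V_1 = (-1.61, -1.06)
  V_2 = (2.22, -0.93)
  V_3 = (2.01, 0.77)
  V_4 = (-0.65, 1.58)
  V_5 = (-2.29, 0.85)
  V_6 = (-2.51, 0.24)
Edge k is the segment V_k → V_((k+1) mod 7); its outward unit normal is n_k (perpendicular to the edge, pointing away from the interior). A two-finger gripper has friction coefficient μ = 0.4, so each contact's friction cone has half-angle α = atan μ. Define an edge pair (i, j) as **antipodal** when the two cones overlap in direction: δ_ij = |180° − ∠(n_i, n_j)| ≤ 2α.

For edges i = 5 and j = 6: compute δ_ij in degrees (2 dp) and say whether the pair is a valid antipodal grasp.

δ = 141.49°, invalid

α = atan 0.4 = 21.80°;  2α = 43.60°
edge 5: e_5 = (-0.22, -0.61);  n_5 = (-0.9407, +0.3393)
edge 6: e_6 = (+0.24, -0.71);  n_6 = (-0.9473, -0.3202)
∠(n_5, n_6) = 38.51°
δ = |180° − 38.51°| = 141.49°
141.49° > 2α = 43.60°  →  invalid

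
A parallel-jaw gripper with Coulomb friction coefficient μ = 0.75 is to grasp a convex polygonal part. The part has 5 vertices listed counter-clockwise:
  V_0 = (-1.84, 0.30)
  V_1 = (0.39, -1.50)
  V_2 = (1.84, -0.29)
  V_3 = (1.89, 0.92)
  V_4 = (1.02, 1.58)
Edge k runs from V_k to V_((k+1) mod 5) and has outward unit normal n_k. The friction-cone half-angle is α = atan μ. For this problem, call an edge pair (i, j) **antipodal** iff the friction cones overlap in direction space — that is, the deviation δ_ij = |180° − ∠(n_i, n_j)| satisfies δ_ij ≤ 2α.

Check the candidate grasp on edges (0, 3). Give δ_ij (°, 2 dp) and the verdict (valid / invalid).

δ = 1.72°, valid

α = atan 0.75 = 36.87°;  2α = 73.74°
edge 0: e_0 = (+2.23, -1.80);  n_0 = (-0.6281, -0.7781)
edge 3: e_3 = (-0.87, +0.66);  n_3 = (+0.6044, +0.7967)
∠(n_0, n_3) = 178.28°
δ = |180° − 178.28°| = 1.72°
1.72° ≤ 2α = 73.74°  →  valid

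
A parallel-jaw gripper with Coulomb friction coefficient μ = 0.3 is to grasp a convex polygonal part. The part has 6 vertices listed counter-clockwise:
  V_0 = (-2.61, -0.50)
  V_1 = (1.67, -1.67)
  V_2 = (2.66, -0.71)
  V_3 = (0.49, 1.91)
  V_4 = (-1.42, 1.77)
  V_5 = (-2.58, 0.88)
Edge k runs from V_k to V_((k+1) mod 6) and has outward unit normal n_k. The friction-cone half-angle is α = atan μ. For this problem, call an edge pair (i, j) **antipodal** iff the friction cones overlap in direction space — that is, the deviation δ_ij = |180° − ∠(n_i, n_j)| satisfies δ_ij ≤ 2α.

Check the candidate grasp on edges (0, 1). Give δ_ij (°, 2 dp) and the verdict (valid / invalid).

δ = 120.59°, invalid

α = atan 0.3 = 16.70°;  2α = 33.40°
edge 0: e_0 = (+4.28, -1.17);  n_0 = (-0.2637, -0.9646)
edge 1: e_1 = (+0.99, +0.96);  n_1 = (+0.6961, -0.7179)
∠(n_0, n_1) = 59.41°
δ = |180° − 59.41°| = 120.59°
120.59° > 2α = 33.40°  →  invalid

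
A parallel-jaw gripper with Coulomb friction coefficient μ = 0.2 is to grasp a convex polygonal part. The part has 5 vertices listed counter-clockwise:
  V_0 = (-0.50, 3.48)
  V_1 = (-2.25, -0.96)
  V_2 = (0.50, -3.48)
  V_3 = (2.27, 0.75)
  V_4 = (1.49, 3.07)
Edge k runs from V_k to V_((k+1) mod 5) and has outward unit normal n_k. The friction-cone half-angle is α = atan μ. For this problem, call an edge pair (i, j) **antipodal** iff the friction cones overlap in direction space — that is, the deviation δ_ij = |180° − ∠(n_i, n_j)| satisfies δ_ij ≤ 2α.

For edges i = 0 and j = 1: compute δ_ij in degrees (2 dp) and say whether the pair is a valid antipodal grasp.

α = atan 0.2 = 11.31°;  2α = 22.62°
edge 0: e_0 = (-1.75, -4.44);  n_0 = (-0.9303, +0.3667)
edge 1: e_1 = (+2.75, -2.52);  n_1 = (-0.6756, -0.7373)
∠(n_0, n_1) = 69.01°
δ = |180° − 69.01°| = 110.99°
110.99° > 2α = 22.62°  →  invalid

δ = 110.99°, invalid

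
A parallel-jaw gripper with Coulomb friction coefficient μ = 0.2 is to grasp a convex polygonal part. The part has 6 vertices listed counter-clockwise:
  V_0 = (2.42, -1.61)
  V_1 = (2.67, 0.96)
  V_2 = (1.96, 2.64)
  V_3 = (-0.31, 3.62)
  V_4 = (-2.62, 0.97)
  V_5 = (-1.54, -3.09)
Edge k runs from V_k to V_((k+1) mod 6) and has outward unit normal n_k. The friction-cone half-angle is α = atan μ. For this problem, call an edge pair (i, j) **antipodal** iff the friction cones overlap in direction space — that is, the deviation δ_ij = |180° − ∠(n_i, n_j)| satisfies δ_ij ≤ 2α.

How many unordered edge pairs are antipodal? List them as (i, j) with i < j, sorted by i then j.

α = atan 0.2 = 11.31°;  2α = 22.62°
n_0 = (+0.9953, -0.0968)
n_1 = (+0.9211, +0.3893)
n_2 = (+0.3964, +0.9181)
n_3 = (-0.7538, +0.6571)
n_4 = (-0.9664, -0.2571)
n_5 = (+0.3501, -0.9367)
  (0,1): δ = 151.53°  ·
  (0,2): δ = 107.79°  ·
  (0,3): δ = 35.52°  ·
  (0,4): δ = 20.45°  ✓
  (0,5): δ = 116.05°  ·
  (1,2): δ = 136.26°  ·
  (1,3): δ = 63.99°  ·
  (1,4): δ = 8.01°  ✓
  (1,5): δ = 87.58°  ·
  (2,3): δ = 107.73°  ·
  (2,4): δ = 51.75°  ·
  (2,5): δ = 43.84°  ·
  (3,4): δ = 124.03°  ·
  (3,5): δ = 28.43°  ·
  (4,5): δ = 84.40°  ·
antipodal pairs: 2

count = 2; pairs: (0,4), (1,4)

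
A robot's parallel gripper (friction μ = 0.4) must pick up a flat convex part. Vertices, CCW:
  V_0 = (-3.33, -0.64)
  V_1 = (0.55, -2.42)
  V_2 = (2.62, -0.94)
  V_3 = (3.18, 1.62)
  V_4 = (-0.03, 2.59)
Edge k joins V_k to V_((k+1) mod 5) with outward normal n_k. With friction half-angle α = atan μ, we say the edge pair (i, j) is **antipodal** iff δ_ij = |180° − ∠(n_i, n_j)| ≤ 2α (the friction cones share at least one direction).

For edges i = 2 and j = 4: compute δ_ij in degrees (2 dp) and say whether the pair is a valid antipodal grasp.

α = atan 0.4 = 21.80°;  2α = 43.60°
edge 2: e_2 = (+0.56, +2.56);  n_2 = (+0.9769, -0.2137)
edge 4: e_4 = (-3.30, -3.23);  n_4 = (-0.6995, +0.7146)
∠(n_2, n_4) = 146.72°
δ = |180° − 146.72°| = 33.28°
33.28° ≤ 2α = 43.60°  →  valid

δ = 33.28°, valid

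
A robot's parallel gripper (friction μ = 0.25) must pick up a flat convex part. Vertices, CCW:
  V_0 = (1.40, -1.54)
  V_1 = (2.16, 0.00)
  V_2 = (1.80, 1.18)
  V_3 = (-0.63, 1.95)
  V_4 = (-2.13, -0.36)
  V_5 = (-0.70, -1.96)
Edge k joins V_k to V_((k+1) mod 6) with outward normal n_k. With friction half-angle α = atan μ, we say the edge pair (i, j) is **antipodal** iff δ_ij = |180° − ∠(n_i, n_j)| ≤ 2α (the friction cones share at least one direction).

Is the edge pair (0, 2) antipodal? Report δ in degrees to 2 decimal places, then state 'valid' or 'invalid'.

δ = 81.32°, invalid

α = atan 0.25 = 14.04°;  2α = 28.07°
edge 0: e_0 = (+0.76, +1.54);  n_0 = (+0.8967, -0.4425)
edge 2: e_2 = (-2.43, +0.77);  n_2 = (+0.3021, +0.9533)
∠(n_0, n_2) = 98.68°
δ = |180° − 98.68°| = 81.32°
81.32° > 2α = 28.07°  →  invalid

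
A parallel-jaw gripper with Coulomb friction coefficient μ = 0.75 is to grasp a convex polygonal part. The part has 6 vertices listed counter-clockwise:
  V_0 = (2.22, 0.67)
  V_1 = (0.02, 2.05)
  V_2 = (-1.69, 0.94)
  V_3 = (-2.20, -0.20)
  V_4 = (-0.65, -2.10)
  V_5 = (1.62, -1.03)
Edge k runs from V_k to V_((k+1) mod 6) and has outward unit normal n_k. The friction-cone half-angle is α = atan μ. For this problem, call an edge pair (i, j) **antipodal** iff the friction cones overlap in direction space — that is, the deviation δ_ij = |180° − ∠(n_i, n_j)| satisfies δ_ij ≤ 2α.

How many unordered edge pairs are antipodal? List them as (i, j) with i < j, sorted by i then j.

count = 7; pairs: (0,3), (0,4), (1,4), (1,5), (2,4), (2,5), (3,5)

α = atan 0.75 = 36.87°;  2α = 73.74°
n_0 = (+0.5314, +0.8471)
n_1 = (-0.5445, +0.8388)
n_2 = (-0.9128, +0.4084)
n_3 = (-0.7749, -0.6321)
n_4 = (+0.4264, -0.9045)
n_5 = (+0.9430, -0.3328)
  (0,1): δ = 114.91°  ·
  (0,2): δ = 82.00°  ·
  (0,3): δ = 18.69°  ✓
  (0,4): δ = 57.34°  ✓
  (0,5): δ = 102.66°  ·
  (1,2): δ = 147.09°  ·
  (1,3): δ = 83.78°  ·
  (1,4): δ = 7.75°  ✓
  (1,5): δ = 37.57°  ✓
  (2,3): δ = 116.69°  ·
  (2,4): δ = 40.66°  ✓
  (2,5): δ = 4.66°  ✓
  (3,4): δ = 103.97°  ·
  (3,5): δ = 58.65°  ✓
  (4,5): δ = 134.68°  ·
antipodal pairs: 7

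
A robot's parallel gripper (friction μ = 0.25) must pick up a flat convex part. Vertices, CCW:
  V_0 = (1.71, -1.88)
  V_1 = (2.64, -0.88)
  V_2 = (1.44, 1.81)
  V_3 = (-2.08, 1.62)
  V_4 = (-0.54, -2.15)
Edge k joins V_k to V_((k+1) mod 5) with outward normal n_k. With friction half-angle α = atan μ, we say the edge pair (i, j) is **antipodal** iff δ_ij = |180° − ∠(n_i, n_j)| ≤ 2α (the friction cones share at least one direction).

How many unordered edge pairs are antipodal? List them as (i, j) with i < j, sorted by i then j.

α = atan 0.25 = 14.04°;  2α = 28.07°
n_0 = (+0.7323, -0.6810)
n_1 = (+0.9133, +0.4074)
n_2 = (-0.0539, +0.9985)
n_3 = (-0.9257, -0.3782)
n_4 = (+0.1191, -0.9929)
  (0,1): δ = 113.04°  ·
  (0,2): δ = 43.99°  ·
  (0,3): δ = 65.14°  ·
  (0,4): δ = 139.77°  ·
  (1,2): δ = 110.95°  ·
  (1,3): δ = 1.82°  ✓
  (1,4): δ = 72.80°  ·
  (2,3): δ = 70.87°  ·
  (2,4): δ = 3.75°  ✓
  (3,4): δ = 105.38°  ·
antipodal pairs: 2

count = 2; pairs: (1,3), (2,4)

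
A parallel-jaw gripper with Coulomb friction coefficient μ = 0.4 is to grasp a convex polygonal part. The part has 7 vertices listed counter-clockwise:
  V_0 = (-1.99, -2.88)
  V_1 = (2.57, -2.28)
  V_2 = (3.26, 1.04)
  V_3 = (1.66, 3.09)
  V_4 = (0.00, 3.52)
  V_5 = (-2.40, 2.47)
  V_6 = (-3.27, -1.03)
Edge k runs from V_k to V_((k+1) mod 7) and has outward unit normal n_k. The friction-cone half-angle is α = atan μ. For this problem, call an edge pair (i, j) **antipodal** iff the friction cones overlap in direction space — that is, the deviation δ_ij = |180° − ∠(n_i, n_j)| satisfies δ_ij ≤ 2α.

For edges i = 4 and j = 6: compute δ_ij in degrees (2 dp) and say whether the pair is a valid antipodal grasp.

α = atan 0.4 = 21.80°;  2α = 43.60°
edge 4: e_4 = (-2.40, -1.05);  n_4 = (-0.4008, +0.9162)
edge 6: e_6 = (+1.28, -1.85);  n_6 = (-0.8224, -0.5690)
∠(n_4, n_6) = 101.05°
δ = |180° − 101.05°| = 78.95°
78.95° > 2α = 43.60°  →  invalid

δ = 78.95°, invalid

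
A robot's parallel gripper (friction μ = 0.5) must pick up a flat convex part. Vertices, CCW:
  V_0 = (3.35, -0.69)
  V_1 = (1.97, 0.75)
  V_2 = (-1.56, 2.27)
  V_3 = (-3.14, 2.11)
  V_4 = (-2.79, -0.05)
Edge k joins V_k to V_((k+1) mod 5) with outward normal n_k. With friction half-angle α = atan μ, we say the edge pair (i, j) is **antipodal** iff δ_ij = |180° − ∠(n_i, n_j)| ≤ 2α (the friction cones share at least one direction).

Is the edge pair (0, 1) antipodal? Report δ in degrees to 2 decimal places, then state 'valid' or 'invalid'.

α = atan 0.5 = 26.57°;  2α = 53.13°
edge 0: e_0 = (-1.38, +1.44);  n_0 = (+0.7220, +0.6919)
edge 1: e_1 = (-3.53, +1.52);  n_1 = (+0.3955, +0.9185)
∠(n_0, n_1) = 22.92°
δ = |180° − 22.92°| = 157.08°
157.08° > 2α = 53.13°  →  invalid

δ = 157.08°, invalid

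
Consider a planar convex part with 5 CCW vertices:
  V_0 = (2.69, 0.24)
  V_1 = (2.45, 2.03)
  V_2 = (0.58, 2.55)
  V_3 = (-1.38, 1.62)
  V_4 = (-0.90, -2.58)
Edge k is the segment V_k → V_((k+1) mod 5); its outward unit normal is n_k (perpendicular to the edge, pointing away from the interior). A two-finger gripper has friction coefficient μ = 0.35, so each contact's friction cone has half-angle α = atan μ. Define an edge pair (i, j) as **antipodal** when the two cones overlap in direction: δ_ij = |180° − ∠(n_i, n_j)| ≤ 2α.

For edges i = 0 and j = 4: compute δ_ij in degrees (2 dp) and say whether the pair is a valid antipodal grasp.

α = atan 0.35 = 19.29°;  2α = 38.58°
edge 0: e_0 = (-0.24, +1.79);  n_0 = (+0.9911, +0.1329)
edge 4: e_4 = (+3.59, +2.82);  n_4 = (+0.6177, -0.7864)
∠(n_0, n_4) = 59.49°
δ = |180° − 59.49°| = 120.51°
120.51° > 2α = 38.58°  →  invalid

δ = 120.51°, invalid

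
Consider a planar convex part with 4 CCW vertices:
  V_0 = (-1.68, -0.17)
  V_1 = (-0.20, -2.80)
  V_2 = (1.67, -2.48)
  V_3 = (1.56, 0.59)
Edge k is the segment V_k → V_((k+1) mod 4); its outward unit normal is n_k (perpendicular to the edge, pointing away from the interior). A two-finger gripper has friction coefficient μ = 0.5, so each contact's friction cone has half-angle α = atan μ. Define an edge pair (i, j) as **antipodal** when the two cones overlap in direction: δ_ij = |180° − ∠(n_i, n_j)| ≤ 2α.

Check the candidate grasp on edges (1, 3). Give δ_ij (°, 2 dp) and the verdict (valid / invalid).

δ = 3.49°, valid

α = atan 0.5 = 26.57°;  2α = 53.13°
edge 1: e_1 = (+1.87, +0.32);  n_1 = (+0.1687, -0.9857)
edge 3: e_3 = (-3.24, -0.76);  n_3 = (-0.2284, +0.9736)
∠(n_1, n_3) = 176.51°
δ = |180° − 176.51°| = 3.49°
3.49° ≤ 2α = 53.13°  →  valid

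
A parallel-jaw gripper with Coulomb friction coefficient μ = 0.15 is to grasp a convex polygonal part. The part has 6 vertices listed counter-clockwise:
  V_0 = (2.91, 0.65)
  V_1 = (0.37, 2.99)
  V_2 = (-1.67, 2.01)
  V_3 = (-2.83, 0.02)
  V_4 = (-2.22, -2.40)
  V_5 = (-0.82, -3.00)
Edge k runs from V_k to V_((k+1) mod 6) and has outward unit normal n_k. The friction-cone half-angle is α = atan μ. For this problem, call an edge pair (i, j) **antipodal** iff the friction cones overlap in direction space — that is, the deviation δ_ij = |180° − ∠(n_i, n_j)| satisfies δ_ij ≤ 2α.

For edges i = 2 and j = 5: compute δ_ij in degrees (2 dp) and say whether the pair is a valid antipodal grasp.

α = atan 0.15 = 8.53°;  2α = 17.06°
edge 2: e_2 = (-1.16, -1.99);  n_2 = (-0.8639, +0.5036)
edge 5: e_5 = (+3.73, +3.65);  n_5 = (+0.6994, -0.7147)
∠(n_2, n_5) = 164.62°
δ = |180° − 164.62°| = 15.38°
15.38° ≤ 2α = 17.06°  →  valid

δ = 15.38°, valid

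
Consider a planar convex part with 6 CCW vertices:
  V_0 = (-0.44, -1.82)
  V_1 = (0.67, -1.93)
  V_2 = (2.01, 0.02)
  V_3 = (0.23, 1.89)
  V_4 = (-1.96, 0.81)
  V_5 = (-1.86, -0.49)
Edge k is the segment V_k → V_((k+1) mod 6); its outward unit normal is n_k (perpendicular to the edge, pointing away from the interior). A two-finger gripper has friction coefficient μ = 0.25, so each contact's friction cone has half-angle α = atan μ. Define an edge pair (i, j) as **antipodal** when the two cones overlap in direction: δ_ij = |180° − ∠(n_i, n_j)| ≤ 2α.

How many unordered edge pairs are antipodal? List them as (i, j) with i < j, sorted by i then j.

α = atan 0.25 = 14.04°;  2α = 28.07°
n_0 = (-0.0986, -0.9951)
n_1 = (+0.8242, -0.5663)
n_2 = (+0.7243, +0.6895)
n_3 = (-0.4423, +0.8969)
n_4 = (-0.9971, -0.0767)
n_5 = (-0.6836, -0.7299)
  (0,1): δ = 118.84°  ·
  (0,2): δ = 40.75°  ·
  (0,3): δ = 31.91°  ·
  (0,4): δ = 100.06°  ·
  (0,5): δ = 142.53°  ·
  (1,2): δ = 101.92°  ·
  (1,3): δ = 29.25°  ·
  (1,4): δ = 38.89°  ·
  (1,5): δ = 81.37°  ·
  (2,3): δ = 107.34°  ·
  (2,4): δ = 39.19°  ·
  (2,5): δ = 3.29°  ✓
  (3,4): δ = 111.85°  ·
  (3,5): δ = 69.38°  ·
  (4,5): δ = 137.52°  ·
antipodal pairs: 1

count = 1; pairs: (2,5)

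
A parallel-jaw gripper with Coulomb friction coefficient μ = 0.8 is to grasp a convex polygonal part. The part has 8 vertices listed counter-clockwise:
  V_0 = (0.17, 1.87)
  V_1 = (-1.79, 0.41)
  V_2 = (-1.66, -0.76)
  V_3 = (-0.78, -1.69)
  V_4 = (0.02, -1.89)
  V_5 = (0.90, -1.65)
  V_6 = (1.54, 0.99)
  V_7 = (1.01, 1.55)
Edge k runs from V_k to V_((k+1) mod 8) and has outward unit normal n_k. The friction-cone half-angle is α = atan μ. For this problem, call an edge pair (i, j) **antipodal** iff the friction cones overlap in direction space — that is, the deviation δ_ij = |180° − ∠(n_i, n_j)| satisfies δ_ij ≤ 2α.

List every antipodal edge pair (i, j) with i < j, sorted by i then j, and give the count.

α = atan 0.8 = 38.66°;  2α = 77.32°
n_0 = (-0.5974, +0.8020)
n_1 = (-0.9939, -0.1104)
n_2 = (-0.7264, -0.6873)
n_3 = (-0.2425, -0.9701)
n_4 = (+0.2631, -0.9648)
n_5 = (+0.9719, -0.2356)
n_6 = (+0.7263, +0.6874)
n_7 = (+0.3560, +0.9345)
  (0,1): δ = 120.34°  ·
  (0,2): δ = 83.26°  ·
  (0,3): δ = 50.72°  ✓
  (0,4): δ = 21.43°  ✓
  (0,5): δ = 39.69°  ✓
  (0,6): δ = 96.74°  ·
  (0,7): δ = 122.46°  ·
  (1,2): δ = 142.92°  ·
  (1,3): δ = 110.38°  ·
  (1,4): δ = 81.09°  ·
  (1,5): δ = 19.97°  ✓
  (1,6): δ = 37.08°  ✓
  (1,7): δ = 62.81°  ✓
  (2,3): δ = 147.45°  ·
  (2,4): δ = 118.16°  ·
  (2,5): δ = 57.04°  ✓
  (2,6): δ = 0.01°  ✓
  (2,7): δ = 25.73°  ✓
  (3,4): δ = 150.71°  ·
  (3,5): δ = 89.59°  ·
  (3,6): δ = 32.54°  ✓
  (3,7): δ = 6.82°  ✓
  (4,5): δ = 118.88°  ·
  (4,6): δ = 61.83°  ✓
  (4,7): δ = 36.11°  ✓
  (5,6): δ = 122.95°  ·
  (5,7): δ = 97.23°  ·
  (6,7): δ = 154.28°  ·
antipodal pairs: 13

count = 13; pairs: (0,3), (0,4), (0,5), (1,5), (1,6), (1,7), (2,5), (2,6), (2,7), (3,6), (3,7), (4,6), (4,7)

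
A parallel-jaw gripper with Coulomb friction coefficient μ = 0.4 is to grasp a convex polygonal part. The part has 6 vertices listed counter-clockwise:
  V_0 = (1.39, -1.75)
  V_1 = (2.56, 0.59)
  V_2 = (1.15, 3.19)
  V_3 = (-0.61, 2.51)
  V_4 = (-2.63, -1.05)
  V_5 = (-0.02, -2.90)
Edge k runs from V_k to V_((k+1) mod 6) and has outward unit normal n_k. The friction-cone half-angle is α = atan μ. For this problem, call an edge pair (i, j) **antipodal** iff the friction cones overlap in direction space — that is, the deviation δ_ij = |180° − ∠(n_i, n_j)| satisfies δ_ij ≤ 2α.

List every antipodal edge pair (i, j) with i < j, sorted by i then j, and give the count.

α = atan 0.4 = 21.80°;  2α = 43.60°
n_0 = (+0.8944, -0.4472)
n_1 = (+0.8791, +0.4767)
n_2 = (-0.3604, +0.9328)
n_3 = (-0.8697, +0.4935)
n_4 = (-0.5783, -0.8158)
n_5 = (+0.6320, -0.7749)
  (0,1): δ = 124.96°  ·
  (0,2): δ = 42.31°  ✓
  (0,3): δ = 3.01°  ✓
  (0,4): δ = 81.24°  ·
  (0,5): δ = 155.77°  ·
  (1,2): δ = 97.35°  ·
  (1,3): δ = 58.04°  ·
  (1,4): δ = 26.20°  ✓
  (1,5): δ = 100.73°  ·
  (2,3): δ = 140.70°  ·
  (2,4): δ = 56.45°  ·
  (2,5): δ = 18.08°  ✓
  (3,4): δ = 95.76°  ·
  (3,5): δ = 21.23°  ✓
  (4,5): δ = 105.47°  ·
antipodal pairs: 5

count = 5; pairs: (0,2), (0,3), (1,4), (2,5), (3,5)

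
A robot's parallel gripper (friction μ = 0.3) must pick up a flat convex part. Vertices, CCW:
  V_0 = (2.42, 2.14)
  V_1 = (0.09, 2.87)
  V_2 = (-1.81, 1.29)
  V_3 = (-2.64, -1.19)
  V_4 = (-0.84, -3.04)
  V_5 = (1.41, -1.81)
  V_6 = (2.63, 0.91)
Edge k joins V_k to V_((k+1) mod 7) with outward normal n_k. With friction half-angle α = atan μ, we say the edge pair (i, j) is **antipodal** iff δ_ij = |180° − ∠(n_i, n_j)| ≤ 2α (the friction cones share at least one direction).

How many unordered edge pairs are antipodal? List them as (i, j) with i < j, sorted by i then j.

count = 5; pairs: (0,3), (1,4), (1,5), (2,5), (2,6)

α = atan 0.3 = 16.70°;  2α = 33.40°
n_0 = (+0.2990, +0.9543)
n_1 = (-0.6394, +0.7689)
n_2 = (-0.9483, +0.3174)
n_3 = (-0.7167, -0.6974)
n_4 = (+0.4797, -0.8774)
n_5 = (+0.9124, -0.4092)
n_6 = (+0.9857, +0.1683)
  (0,1): δ = 122.86°  ·
  (0,2): δ = 91.11°  ·
  (0,3): δ = 28.39°  ✓
  (0,4): δ = 46.06°  ·
  (0,5): δ = 83.24°  ·
  (0,6): δ = 117.08°  ·
  (1,2): δ = 148.25°  ·
  (1,3): δ = 85.53°  ·
  (1,4): δ = 11.08°  ✓
  (1,5): δ = 26.10°  ✓
  (1,6): δ = 59.94°  ·
  (2,3): δ = 117.28°  ·
  (2,4): δ = 42.83°  ·
  (2,5): δ = 5.65°  ✓
  (2,6): δ = 28.19°  ✓
  (3,4): δ = 105.55°  ·
  (3,5): δ = 68.37°  ·
  (3,6): δ = 34.53°  ·
  (4,5): δ = 142.82°  ·
  (4,6): δ = 108.98°  ·
  (5,6): δ = 146.15°  ·
antipodal pairs: 5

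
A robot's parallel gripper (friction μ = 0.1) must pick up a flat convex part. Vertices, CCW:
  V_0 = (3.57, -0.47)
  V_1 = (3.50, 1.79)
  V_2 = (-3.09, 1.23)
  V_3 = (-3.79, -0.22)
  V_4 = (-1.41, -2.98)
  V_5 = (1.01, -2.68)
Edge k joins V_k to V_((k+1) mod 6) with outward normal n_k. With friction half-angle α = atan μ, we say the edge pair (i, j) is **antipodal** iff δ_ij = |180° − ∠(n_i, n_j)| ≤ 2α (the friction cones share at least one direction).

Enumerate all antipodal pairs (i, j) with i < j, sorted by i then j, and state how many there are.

α = atan 0.1 = 5.71°;  2α = 11.42°
n_0 = (+0.9995, +0.0310)
n_1 = (-0.0847, +0.9964)
n_2 = (-0.9006, +0.4347)
n_3 = (-0.7573, -0.6530)
n_4 = (+0.1230, -0.9924)
n_5 = (+0.6535, -0.7570)
  (0,1): δ = 86.92°  ·
  (0,2): δ = 27.54°  ·
  (0,3): δ = 39.00°  ·
  (0,4): δ = 95.29°  ·
  (0,5): δ = 129.03°  ·
  (1,2): δ = 120.63°  ·
  (1,3): δ = 54.09°  ·
  (1,4): δ = 2.21°  ✓
  (1,5): δ = 35.95°  ·
  (2,3): δ = 113.46°  ·
  (2,4): δ = 57.16°  ·
  (2,5): δ = 23.43°  ·
  (3,4): δ = 123.71°  ·
  (3,5): δ = 89.97°  ·
  (4,5): δ = 146.26°  ·
antipodal pairs: 1

count = 1; pairs: (1,4)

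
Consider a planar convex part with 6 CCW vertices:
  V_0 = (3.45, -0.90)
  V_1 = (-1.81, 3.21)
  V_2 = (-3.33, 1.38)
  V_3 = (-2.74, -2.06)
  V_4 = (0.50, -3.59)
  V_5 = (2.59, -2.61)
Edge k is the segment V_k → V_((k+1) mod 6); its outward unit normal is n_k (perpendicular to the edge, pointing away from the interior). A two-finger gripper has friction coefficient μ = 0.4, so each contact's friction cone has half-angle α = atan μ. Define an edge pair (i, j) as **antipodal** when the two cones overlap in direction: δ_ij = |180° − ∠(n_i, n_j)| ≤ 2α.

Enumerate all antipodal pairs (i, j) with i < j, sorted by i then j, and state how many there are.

α = atan 0.4 = 21.80°;  2α = 43.60°
n_0 = (+0.6157, +0.7880)
n_1 = (-0.7693, +0.6389)
n_2 = (-0.9856, -0.1690)
n_3 = (-0.4270, -0.9042)
n_4 = (+0.4245, -0.9054)
n_5 = (+0.8934, -0.4493)
  (0,1): δ = 91.71°  ·
  (0,2): δ = 42.26°  ✓
  (0,3): δ = 12.73°  ✓
  (0,4): δ = 63.12°  ·
  (0,5): δ = 101.30°  ·
  (1,2): δ = 130.55°  ·
  (1,3): δ = 75.56°  ·
  (1,4): δ = 25.17°  ✓
  (1,5): δ = 13.01°  ✓
  (2,3): δ = 125.01°  ·
  (2,4): δ = 74.61°  ·
  (2,5): δ = 36.43°  ✓
  (3,4): δ = 129.60°  ·
  (3,5): δ = 91.42°  ·
  (4,5): δ = 141.82°  ·
antipodal pairs: 5

count = 5; pairs: (0,2), (0,3), (1,4), (1,5), (2,5)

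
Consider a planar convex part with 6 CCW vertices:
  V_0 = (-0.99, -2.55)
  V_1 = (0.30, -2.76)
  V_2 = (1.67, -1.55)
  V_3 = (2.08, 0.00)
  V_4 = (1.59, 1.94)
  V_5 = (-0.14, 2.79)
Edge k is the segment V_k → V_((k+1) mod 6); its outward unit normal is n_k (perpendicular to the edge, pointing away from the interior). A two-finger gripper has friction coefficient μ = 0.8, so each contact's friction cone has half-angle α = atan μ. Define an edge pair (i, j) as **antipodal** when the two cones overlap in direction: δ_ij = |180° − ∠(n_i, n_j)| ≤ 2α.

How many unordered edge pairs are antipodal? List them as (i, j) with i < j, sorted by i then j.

α = atan 0.8 = 38.66°;  2α = 77.32°
n_0 = (-0.1607, -0.9870)
n_1 = (+0.6620, -0.7495)
n_2 = (+0.9668, -0.2557)
n_3 = (+0.9696, +0.2449)
n_4 = (+0.4410, +0.8975)
n_5 = (-0.9876, +0.1572)
  (0,1): δ = 129.30°  ·
  (0,2): δ = 95.57°  ·
  (0,3): δ = 66.58°  ✓
  (0,4): δ = 16.92°  ✓
  (0,5): δ = 90.20°  ·
  (1,2): δ = 146.27°  ·
  (1,3): δ = 117.28°  ·
  (1,4): δ = 67.62°  ✓
  (1,5): δ = 39.50°  ✓
  (2,3): δ = 151.01°  ·
  (2,4): δ = 101.35°  ·
  (2,5): δ = 5.77°  ✓
  (3,4): δ = 130.34°  ·
  (3,5): δ = 23.22°  ✓
  (4,5): δ = 72.88°  ✓
antipodal pairs: 7

count = 7; pairs: (0,3), (0,4), (1,4), (1,5), (2,5), (3,5), (4,5)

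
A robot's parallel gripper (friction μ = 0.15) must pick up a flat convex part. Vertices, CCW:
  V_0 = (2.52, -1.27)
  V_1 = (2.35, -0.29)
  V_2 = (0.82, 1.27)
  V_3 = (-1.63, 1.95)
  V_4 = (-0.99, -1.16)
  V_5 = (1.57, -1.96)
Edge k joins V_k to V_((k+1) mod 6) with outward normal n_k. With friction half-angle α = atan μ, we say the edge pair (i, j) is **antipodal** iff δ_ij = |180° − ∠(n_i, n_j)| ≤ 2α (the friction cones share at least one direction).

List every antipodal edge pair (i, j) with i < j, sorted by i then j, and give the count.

α = atan 0.15 = 8.53°;  2α = 17.06°
n_0 = (+0.9853, +0.1709)
n_1 = (+0.7139, +0.7002)
n_2 = (+0.2674, +0.9636)
n_3 = (-0.9795, -0.2016)
n_4 = (-0.2983, -0.9545)
n_5 = (+0.5877, -0.8091)
  (0,1): δ = 145.40°  ·
  (0,2): δ = 115.35°  ·
  (0,3): δ = 1.79°  ✓
  (0,4): δ = 62.80°  ·
  (0,5): δ = 116.15°  ·
  (1,2): δ = 149.96°  ·
  (1,3): δ = 32.82°  ·
  (1,4): δ = 28.20°  ·
  (1,5): δ = 81.55°  ·
  (2,3): δ = 62.86°  ·
  (2,4): δ = 1.84°  ✓
  (2,5): δ = 51.50°  ·
  (3,4): δ = 118.98°  ·
  (3,5): δ = 65.64°  ·
  (4,5): δ = 126.65°  ·
antipodal pairs: 2

count = 2; pairs: (0,3), (2,4)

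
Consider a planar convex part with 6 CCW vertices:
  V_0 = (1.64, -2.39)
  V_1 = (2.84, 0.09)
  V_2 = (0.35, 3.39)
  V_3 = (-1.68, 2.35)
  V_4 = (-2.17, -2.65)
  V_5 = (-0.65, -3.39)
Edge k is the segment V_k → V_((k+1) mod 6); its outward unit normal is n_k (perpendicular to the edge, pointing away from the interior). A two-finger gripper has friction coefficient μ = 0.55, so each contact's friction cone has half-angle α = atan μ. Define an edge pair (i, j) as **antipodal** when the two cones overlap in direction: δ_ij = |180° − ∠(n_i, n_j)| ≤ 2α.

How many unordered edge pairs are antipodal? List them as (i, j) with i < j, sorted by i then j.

count = 6; pairs: (0,2), (0,3), (1,3), (1,4), (2,4), (2,5)

α = atan 0.55 = 28.81°;  2α = 57.62°
n_0 = (+0.9002, -0.4356)
n_1 = (+0.7983, +0.6023)
n_2 = (-0.4560, +0.8900)
n_3 = (-0.9952, +0.0975)
n_4 = (-0.4377, -0.8991)
n_5 = (+0.4002, -0.9164)
  (0,1): δ = 117.14°  ·
  (0,2): δ = 37.05°  ✓
  (0,3): δ = 20.22°  ✓
  (0,4): δ = 89.86°  ·
  (0,5): δ = 139.41°  ·
  (1,2): δ = 99.91°  ·
  (1,3): δ = 42.63°  ✓
  (1,4): δ = 27.01°  ✓
  (1,5): δ = 76.55°  ·
  (2,3): δ = 122.72°  ·
  (2,4): δ = 53.09°  ✓
  (2,5): δ = 3.54°  ✓
  (3,4): δ = 110.36°  ·
  (3,5): δ = 60.81°  ·
  (4,5): δ = 130.45°  ·
antipodal pairs: 6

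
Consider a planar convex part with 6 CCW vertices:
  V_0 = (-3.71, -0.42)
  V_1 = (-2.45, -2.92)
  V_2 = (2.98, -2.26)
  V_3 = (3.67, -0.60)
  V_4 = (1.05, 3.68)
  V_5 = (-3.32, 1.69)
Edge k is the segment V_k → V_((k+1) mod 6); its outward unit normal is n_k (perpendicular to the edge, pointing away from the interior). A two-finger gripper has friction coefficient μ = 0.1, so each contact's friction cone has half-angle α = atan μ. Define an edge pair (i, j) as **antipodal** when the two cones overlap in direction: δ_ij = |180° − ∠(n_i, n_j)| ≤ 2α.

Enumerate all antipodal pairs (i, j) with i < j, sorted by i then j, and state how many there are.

α = atan 0.1 = 5.71°;  2α = 11.42°
n_0 = (-0.8930, -0.4501)
n_1 = (+0.1207, -0.9927)
n_2 = (+0.9234, -0.3838)
n_3 = (+0.8529, +0.5221)
n_4 = (-0.4144, +0.9101)
n_5 = (-0.9833, +0.1818)
  (0,1): δ = 109.82°  ·
  (0,2): δ = 49.32°  ·
  (0,3): δ = 4.72°  ✓
  (0,4): δ = 87.74°  ·
  (0,5): δ = 142.78°  ·
  (1,2): δ = 119.50°  ·
  (1,3): δ = 65.46°  ·
  (1,4): δ = 17.55°  ·
  (1,5): δ = 72.60°  ·
  (2,3): δ = 125.96°  ·
  (2,4): δ = 42.95°  ·
  (2,5): δ = 12.10°  ·
  (3,4): δ = 96.99°  ·
  (3,5): δ = 41.94°  ·
  (4,5): δ = 124.96°  ·
antipodal pairs: 1

count = 1; pairs: (0,3)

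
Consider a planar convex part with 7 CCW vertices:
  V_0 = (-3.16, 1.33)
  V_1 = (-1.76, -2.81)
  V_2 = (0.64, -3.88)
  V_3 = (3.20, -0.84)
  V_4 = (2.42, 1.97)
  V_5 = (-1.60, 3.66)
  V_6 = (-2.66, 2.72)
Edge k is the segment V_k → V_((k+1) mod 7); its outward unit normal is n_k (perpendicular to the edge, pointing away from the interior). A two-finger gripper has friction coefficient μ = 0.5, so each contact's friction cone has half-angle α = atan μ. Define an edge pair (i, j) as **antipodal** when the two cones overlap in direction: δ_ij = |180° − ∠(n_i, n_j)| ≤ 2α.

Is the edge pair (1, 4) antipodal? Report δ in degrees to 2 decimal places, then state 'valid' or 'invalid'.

α = atan 0.5 = 26.57°;  2α = 53.13°
edge 1: e_1 = (+2.40, -1.07);  n_1 = (-0.4072, -0.9133)
edge 4: e_4 = (-4.02, +1.69);  n_4 = (+0.3875, +0.9219)
∠(n_1, n_4) = 178.77°
δ = |180° − 178.77°| = 1.23°
1.23° ≤ 2α = 53.13°  →  valid

δ = 1.23°, valid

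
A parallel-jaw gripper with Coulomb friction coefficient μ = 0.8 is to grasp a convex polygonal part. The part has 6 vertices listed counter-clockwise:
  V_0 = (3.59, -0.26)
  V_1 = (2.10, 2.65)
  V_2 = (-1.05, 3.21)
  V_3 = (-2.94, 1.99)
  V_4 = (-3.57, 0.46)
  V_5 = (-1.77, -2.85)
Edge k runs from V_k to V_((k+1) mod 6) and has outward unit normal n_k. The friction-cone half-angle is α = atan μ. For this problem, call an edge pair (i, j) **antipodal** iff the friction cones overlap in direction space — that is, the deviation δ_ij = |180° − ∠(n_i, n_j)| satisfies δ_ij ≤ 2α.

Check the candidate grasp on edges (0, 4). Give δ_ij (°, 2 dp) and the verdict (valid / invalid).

δ = 1.42°, valid

α = atan 0.8 = 38.66°;  2α = 77.32°
edge 0: e_0 = (-1.49, +2.91);  n_0 = (+0.8901, +0.4558)
edge 4: e_4 = (+1.80, -3.31);  n_4 = (-0.8785, -0.4777)
∠(n_0, n_4) = 178.58°
δ = |180° − 178.58°| = 1.42°
1.42° ≤ 2α = 77.32°  →  valid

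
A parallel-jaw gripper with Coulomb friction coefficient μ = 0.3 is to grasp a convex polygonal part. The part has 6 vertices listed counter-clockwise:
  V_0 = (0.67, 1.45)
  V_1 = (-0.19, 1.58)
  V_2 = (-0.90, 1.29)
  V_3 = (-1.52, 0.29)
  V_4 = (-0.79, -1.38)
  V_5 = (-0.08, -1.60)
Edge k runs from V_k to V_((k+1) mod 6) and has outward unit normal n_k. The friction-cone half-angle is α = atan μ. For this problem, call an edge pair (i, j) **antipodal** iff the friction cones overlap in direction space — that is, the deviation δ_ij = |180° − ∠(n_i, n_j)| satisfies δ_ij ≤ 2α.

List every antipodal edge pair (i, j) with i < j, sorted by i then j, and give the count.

count = 2; pairs: (0,4), (2,5)

α = atan 0.3 = 16.70°;  2α = 33.40°
n_0 = (+0.1495, +0.9888)
n_1 = (-0.3781, +0.9258)
n_2 = (-0.8499, +0.5269)
n_3 = (-0.9163, -0.4005)
n_4 = (-0.2960, -0.9552)
n_5 = (+0.9711, -0.2388)
  (0,1): δ = 149.19°  ·
  (0,2): δ = 113.20°  ·
  (0,3): δ = 57.79°  ·
  (0,4): δ = 8.62°  ✓
  (0,5): δ = 84.78°  ·
  (1,2): δ = 144.02°  ·
  (1,3): δ = 88.61°  ·
  (1,4): δ = 39.43°  ·
  (1,5): δ = 53.97°  ·
  (2,3): δ = 124.59°  ·
  (2,4): δ = 75.42°  ·
  (2,5): δ = 17.98°  ✓
  (3,4): δ = 130.83°  ·
  (3,5): δ = 37.43°  ·
  (4,5): δ = 86.60°  ·
antipodal pairs: 2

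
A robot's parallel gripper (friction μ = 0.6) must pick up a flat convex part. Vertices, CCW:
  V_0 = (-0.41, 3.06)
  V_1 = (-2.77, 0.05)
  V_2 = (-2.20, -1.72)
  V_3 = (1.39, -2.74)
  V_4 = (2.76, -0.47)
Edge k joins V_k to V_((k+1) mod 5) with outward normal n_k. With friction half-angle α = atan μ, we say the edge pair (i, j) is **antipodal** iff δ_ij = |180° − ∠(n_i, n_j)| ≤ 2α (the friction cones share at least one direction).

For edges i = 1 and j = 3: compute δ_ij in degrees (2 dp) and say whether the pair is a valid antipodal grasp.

δ = 48.96°, valid

α = atan 0.6 = 30.96°;  2α = 61.93°
edge 1: e_1 = (+0.57, -1.77);  n_1 = (-0.9519, -0.3065)
edge 3: e_3 = (+1.37, +2.27);  n_3 = (+0.8562, -0.5167)
∠(n_1, n_3) = 131.04°
δ = |180° − 131.04°| = 48.96°
48.96° ≤ 2α = 61.93°  →  valid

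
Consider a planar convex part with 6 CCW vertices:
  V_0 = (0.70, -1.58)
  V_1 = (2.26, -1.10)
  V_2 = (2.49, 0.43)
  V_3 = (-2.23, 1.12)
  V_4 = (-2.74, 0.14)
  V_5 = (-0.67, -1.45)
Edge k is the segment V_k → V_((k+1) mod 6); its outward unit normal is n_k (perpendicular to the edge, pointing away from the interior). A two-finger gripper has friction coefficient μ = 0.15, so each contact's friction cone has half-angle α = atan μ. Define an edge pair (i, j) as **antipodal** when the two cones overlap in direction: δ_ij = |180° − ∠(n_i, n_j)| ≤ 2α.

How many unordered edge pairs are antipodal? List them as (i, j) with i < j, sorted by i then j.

count = 1; pairs: (2,5)

α = atan 0.15 = 8.53°;  2α = 17.06°
n_0 = (+0.2941, -0.9558)
n_1 = (+0.9889, -0.1487)
n_2 = (+0.1446, +0.9895)
n_3 = (-0.8871, +0.4616)
n_4 = (-0.6092, -0.7931)
n_5 = (-0.0945, -0.9955)
  (0,1): δ = 115.65°  ·
  (0,2): δ = 25.42°  ·
  (0,3): δ = 45.40°  ·
  (0,4): δ = 125.37°  ·
  (0,5): δ = 157.48°  ·
  (1,2): δ = 89.77°  ·
  (1,3): δ = 18.94°  ·
  (1,4): δ = 61.02°  ·
  (1,5): δ = 93.13°  ·
  (2,3): δ = 109.18°  ·
  (2,4): δ = 29.21°  ·
  (2,5): δ = 2.90°  ✓
  (3,4): δ = 100.04°  ·
  (3,5): δ = 67.93°  ·
  (4,5): δ = 147.89°  ·
antipodal pairs: 1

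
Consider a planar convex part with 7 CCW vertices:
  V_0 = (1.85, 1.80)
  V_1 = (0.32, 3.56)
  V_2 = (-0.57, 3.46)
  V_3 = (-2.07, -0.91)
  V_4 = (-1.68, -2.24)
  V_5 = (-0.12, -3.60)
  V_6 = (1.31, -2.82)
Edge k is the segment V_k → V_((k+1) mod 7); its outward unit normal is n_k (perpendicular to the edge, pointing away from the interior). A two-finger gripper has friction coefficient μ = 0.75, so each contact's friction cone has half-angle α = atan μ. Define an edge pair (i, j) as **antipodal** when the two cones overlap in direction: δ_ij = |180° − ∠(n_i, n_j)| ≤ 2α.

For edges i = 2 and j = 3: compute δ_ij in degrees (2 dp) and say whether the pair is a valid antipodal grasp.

δ = 144.71°, invalid

α = atan 0.75 = 36.87°;  2α = 73.74°
edge 2: e_2 = (-1.50, -4.37);  n_2 = (-0.9458, +0.3247)
edge 3: e_3 = (+0.39, -1.33);  n_3 = (-0.9596, -0.2814)
∠(n_2, n_3) = 35.29°
δ = |180° − 35.29°| = 144.71°
144.71° > 2α = 73.74°  →  invalid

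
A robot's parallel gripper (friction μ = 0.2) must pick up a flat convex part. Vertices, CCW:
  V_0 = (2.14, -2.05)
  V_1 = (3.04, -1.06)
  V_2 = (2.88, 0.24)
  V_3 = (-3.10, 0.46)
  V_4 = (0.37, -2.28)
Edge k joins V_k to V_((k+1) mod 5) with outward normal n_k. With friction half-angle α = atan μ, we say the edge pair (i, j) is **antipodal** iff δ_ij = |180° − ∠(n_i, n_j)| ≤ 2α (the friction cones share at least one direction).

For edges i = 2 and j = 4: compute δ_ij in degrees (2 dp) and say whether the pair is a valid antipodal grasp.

α = atan 0.2 = 11.31°;  2α = 22.62°
edge 2: e_2 = (-5.98, +0.22);  n_2 = (+0.0368, +0.9993)
edge 4: e_4 = (+1.77, +0.23);  n_4 = (+0.1289, -0.9917)
∠(n_2, n_4) = 170.49°
δ = |180° − 170.49°| = 9.51°
9.51° ≤ 2α = 22.62°  →  valid

δ = 9.51°, valid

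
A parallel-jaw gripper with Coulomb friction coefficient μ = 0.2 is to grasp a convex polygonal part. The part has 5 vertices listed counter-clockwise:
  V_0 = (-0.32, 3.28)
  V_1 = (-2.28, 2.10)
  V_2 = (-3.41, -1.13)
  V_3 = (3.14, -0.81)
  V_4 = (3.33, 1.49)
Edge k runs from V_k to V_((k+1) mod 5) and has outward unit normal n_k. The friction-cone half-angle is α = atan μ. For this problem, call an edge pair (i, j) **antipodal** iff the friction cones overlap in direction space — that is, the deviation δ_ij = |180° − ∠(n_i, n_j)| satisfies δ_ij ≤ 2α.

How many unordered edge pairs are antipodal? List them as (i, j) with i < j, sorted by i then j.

count = 1; pairs: (1,3)

α = atan 0.2 = 11.31°;  2α = 22.62°
n_0 = (-0.5158, +0.8567)
n_1 = (-0.9439, +0.3302)
n_2 = (+0.0488, -0.9988)
n_3 = (+0.9966, -0.0823)
n_4 = (+0.4403, +0.8978)
  (0,1): δ = 140.33°  ·
  (0,2): δ = 28.25°  ·
  (0,3): δ = 54.23°  ·
  (0,4): δ = 122.83°  ·
  (1,2): δ = 67.92°  ·
  (1,3): δ = 14.56°  ✓
  (1,4): δ = 83.16°  ·
  (2,3): δ = 97.52°  ·
  (2,4): δ = 28.92°  ·
  (3,4): δ = 111.40°  ·
antipodal pairs: 1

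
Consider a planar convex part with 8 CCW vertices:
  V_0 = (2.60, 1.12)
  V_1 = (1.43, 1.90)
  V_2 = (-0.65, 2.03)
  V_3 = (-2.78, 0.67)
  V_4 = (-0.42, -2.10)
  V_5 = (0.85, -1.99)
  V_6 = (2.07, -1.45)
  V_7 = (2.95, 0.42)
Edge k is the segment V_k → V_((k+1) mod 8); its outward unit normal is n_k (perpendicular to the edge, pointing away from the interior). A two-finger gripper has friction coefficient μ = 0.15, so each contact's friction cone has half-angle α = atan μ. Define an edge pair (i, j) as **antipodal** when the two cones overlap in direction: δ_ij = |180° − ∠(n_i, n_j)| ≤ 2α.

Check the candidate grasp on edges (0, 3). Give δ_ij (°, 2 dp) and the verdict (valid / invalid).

δ = 15.88°, valid

α = atan 0.15 = 8.53°;  2α = 17.06°
edge 0: e_0 = (-1.17, +0.78);  n_0 = (+0.5547, +0.8321)
edge 3: e_3 = (+2.36, -2.77);  n_3 = (-0.7612, -0.6485)
∠(n_0, n_3) = 164.12°
δ = |180° − 164.12°| = 15.88°
15.88° ≤ 2α = 17.06°  →  valid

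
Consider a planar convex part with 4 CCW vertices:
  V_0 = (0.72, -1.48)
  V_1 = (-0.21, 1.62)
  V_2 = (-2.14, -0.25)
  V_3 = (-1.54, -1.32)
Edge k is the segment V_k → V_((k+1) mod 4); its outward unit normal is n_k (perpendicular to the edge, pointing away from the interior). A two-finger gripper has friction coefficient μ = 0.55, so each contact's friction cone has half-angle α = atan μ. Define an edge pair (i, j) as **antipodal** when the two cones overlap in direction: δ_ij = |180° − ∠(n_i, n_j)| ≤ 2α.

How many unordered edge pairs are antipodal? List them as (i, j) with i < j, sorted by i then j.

count = 2; pairs: (0,2), (1,3)

α = atan 0.55 = 28.81°;  2α = 57.62°
n_0 = (+0.9578, +0.2873)
n_1 = (-0.6959, +0.7182)
n_2 = (-0.8722, -0.4891)
n_3 = (-0.0706, -0.9975)
  (0,1): δ = 62.60°  ·
  (0,2): δ = 12.58°  ✓
  (0,3): δ = 69.25°  ·
  (1,2): δ = 104.81°  ·
  (1,3): δ = 48.14°  ✓
  (2,3): δ = 123.33°  ·
antipodal pairs: 2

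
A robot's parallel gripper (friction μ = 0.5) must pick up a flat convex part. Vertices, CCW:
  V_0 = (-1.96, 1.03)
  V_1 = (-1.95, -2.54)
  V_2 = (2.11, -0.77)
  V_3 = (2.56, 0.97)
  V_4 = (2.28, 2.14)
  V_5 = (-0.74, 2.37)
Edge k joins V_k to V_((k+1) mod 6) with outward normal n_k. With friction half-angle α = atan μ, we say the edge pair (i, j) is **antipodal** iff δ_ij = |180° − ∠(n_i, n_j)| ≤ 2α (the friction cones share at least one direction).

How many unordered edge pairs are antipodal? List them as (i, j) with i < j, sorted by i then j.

α = atan 0.5 = 26.57°;  2α = 53.13°
n_0 = (-1.0000, -0.0028)
n_1 = (+0.3996, -0.9167)
n_2 = (+0.9681, -0.2504)
n_3 = (+0.9725, +0.2327)
n_4 = (+0.0759, +0.9971)
n_5 = (-0.7394, +0.6732)
  (0,1): δ = 66.61°  ·
  (0,2): δ = 14.66°  ✓
  (0,3): δ = 13.30°  ✓
  (0,4): δ = 85.48°  ·
  (0,5): δ = 137.52°  ·
  (1,2): δ = 128.06°  ·
  (1,3): δ = 100.10°  ·
  (1,4): δ = 27.91°  ✓
  (1,5): δ = 24.13°  ✓
  (2,3): δ = 152.04°  ·
  (2,4): δ = 79.86°  ·
  (2,5): δ = 27.82°  ✓
  (3,4): δ = 107.81°  ·
  (3,5): δ = 55.77°  ·
  (4,5): δ = 127.96°  ·
antipodal pairs: 5

count = 5; pairs: (0,2), (0,3), (1,4), (1,5), (2,5)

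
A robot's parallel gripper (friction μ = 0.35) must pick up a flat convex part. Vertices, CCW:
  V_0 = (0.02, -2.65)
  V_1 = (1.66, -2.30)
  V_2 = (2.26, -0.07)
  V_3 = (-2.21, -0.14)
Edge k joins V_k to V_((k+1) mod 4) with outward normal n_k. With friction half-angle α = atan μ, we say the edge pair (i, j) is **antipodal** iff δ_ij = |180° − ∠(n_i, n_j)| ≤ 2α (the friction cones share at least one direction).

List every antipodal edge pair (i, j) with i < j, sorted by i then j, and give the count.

α = atan 0.35 = 19.29°;  2α = 38.58°
n_0 = (+0.2087, -0.9780)
n_1 = (+0.9657, -0.2598)
n_2 = (-0.0157, +0.9999)
n_3 = (-0.7476, -0.6642)
  (0,1): δ = 117.11°  ·
  (0,2): δ = 11.15°  ✓
  (0,3): δ = 119.57°  ·
  (1,2): δ = 74.04°  ·
  (1,3): δ = 56.68°  ·
  (2,3): δ = 49.28°  ·
antipodal pairs: 1

count = 1; pairs: (0,2)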